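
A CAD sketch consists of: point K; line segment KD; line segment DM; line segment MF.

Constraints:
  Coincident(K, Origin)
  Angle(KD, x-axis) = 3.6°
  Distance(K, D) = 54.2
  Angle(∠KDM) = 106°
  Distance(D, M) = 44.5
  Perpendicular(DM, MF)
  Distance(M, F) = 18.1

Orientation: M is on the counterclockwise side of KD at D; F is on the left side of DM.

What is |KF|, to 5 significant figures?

68.477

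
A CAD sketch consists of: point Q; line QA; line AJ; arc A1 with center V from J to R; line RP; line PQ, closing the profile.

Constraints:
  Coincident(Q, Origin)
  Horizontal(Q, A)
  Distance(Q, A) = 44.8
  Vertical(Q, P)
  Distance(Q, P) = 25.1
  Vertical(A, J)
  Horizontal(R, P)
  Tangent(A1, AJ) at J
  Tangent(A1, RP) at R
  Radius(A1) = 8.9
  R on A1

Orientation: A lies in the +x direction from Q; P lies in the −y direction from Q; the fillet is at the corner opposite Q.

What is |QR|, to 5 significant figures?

43.804

Q is at the origin; QA is horizontal with |QA| = 44.8 and A on the +x side, so A = (44.800, 0.0000). QP is vertical with |QP| = 25.1 and P on the −y side, so P = (0.0000, -25.100). The virtual corner opposite Q is at (44.800, -25.100). Tangency of A1 to AJ means the radius VJ is perpendicular to AJ and since A1 is tangent to RP there, VR ⟂ RP, with radius 8.9, so the center V sits 8.9 in from both sides at V = (35.900, -16.200). That places the tangent points at J = (44.800, -16.200) on AJ and R = (35.900, -25.100) on RP. Then |QR| = |R − Q| = 43.804.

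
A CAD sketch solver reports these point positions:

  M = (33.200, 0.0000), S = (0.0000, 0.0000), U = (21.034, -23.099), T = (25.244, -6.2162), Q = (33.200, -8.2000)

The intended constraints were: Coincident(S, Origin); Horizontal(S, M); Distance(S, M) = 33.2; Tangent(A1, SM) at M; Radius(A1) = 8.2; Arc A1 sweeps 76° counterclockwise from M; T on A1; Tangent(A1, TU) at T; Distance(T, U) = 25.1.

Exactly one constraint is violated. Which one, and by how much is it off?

Distance(T, U) = 25.1 — off by 7.70.

S = (0.00, 0.00) ✓; S.y = 0.00, M.y = 0.00 ✓; |SM| = 33.20 ✓; ∠(QM, MS) = 90.00° ✓; |QM| = 8.200 ✓; bearing(Q→T) − bearing(Q→M) = 76.00° ✓; |QT| = 8.200 ✓; ∠(QT, TU) = 90.00° ✓; |TU| = 17.40 ✗.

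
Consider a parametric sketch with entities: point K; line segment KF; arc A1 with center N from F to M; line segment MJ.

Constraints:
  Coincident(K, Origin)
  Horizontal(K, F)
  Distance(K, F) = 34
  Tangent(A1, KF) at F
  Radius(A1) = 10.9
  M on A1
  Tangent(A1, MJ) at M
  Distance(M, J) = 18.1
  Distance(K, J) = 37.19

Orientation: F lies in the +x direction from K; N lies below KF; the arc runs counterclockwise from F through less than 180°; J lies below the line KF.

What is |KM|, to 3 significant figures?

25.6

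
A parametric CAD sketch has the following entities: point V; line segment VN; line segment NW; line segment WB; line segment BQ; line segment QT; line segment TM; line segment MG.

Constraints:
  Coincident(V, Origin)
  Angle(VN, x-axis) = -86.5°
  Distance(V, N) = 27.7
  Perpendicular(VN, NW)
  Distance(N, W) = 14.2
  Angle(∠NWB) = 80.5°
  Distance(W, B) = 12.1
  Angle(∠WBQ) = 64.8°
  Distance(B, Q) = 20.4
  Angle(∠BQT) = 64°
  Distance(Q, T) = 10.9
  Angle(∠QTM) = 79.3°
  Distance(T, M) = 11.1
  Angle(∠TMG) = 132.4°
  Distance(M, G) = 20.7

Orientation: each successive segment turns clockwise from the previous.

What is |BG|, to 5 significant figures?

18.048

∠QTM = 79.3° gives TM at 112.10° from the x-axis; with |TM| = 11.1, M = (-7.1065, -22.669). ∠TMG = 132.4° gives MG at 64.500° from the x-axis; with |MG| = 20.7, G = (1.8051, -3.9859). Then |BG| = |G − B| = 18.048.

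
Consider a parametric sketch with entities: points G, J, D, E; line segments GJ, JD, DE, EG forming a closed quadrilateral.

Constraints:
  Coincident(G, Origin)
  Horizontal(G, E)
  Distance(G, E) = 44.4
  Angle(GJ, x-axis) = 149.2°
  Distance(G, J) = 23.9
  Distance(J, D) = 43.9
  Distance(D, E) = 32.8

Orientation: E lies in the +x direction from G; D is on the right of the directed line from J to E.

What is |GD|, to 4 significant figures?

20.27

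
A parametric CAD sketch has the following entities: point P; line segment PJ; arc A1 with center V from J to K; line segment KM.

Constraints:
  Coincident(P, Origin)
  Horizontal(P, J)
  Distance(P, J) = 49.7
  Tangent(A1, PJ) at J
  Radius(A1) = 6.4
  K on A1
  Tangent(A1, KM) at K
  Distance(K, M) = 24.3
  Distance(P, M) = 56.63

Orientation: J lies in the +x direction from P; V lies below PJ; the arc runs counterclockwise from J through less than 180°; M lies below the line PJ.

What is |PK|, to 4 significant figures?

44.00

Checks: |VK| = 6.400 ✓; ∠(VK, KM) = 90.00° ✓; |KM| = 24.30 ✓; |PM| = 56.63 ✓.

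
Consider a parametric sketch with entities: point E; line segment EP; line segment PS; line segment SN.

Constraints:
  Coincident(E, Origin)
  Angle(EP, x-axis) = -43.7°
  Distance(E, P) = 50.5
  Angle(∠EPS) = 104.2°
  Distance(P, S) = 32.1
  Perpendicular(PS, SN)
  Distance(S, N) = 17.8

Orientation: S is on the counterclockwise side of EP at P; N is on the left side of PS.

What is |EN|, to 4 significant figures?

54.31

E is at the origin; EP runs at -43.7° with length 50.5, so P = 50.5·(cos -43.7°, sin -43.7°) = (36.51, -34.89). ∠EPS = 104.2°, so PS runs at -43.7° + (180° − 104.2°) = 32.10° from the x-axis; with |PS| = 32.1, S = P + 32.1·(cos 32.10°, sin 32.10°) = (63.70, -17.83). The perpendicularity gives SN at right angles to PS; with |SN| = 17.8 on the left of PS, N = S + 17.8·(-0.5314, 0.8471) = (54.24, -2.753). Then |EN| = |N − E| = 54.31.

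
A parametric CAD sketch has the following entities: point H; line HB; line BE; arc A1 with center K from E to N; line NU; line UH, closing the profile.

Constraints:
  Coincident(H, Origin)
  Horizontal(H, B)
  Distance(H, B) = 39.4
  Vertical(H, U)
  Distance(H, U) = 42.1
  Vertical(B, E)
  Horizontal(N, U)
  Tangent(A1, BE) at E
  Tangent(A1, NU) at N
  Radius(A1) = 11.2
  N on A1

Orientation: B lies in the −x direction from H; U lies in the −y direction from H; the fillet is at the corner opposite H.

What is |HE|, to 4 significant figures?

50.07

The virtual corner opposite H is at (-39.40, -42.10). A1 meets BE tangentially, so KE is at right angles to BE and the tangent condition forces KN to be normal to NU, with radius 11.2, so the center K sits 11.2 in from both sides at K = (-28.20, -30.90). That places the tangent points at E = (-39.40, -30.90) on BE and N = (-28.20, -42.10) on NU. Then |HE| = |E − H| = 50.07.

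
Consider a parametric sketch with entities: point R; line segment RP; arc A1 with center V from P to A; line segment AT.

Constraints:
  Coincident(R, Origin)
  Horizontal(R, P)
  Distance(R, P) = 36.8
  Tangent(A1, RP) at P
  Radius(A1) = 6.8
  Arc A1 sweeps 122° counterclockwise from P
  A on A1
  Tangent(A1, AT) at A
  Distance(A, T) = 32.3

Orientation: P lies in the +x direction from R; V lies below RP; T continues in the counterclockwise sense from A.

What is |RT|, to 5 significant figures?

61.212

On A1, P sits at bearing 90° from V; a 122° counterclockwise sweep puts A at bearing 212°, so A = V + 6.8·(cos 212°, sin 212°) = (31.033, -10.403). Tangency of A1 to AT means the radius VA is perpendicular to AT, so AT runs along (−sin 212°, cos 212°); with |AT| = 32.3, T = (48.150, -37.795). Then |RT| = |T − R| = 61.212.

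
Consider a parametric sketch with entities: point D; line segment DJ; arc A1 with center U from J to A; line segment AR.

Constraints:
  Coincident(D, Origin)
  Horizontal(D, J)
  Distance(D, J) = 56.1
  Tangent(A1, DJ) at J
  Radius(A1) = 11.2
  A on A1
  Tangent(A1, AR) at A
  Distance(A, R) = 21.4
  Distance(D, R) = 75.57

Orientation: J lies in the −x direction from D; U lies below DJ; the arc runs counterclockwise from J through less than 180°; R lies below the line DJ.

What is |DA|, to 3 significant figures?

68.1

D is at the origin; DJ is horizontal with |DJ| = 56.1 and J on the −x side, so J = (-56.1, 0.00). A1 meets DJ tangentially, so UJ is at right angles to DJ, so U = J + (0, -11.2) = (-56.1, -11.2). Since UA ⟂ AR (tangency), |UR| = √(11.2² + 21.4²) = 24.2 regardless of where A sits on A1. So R lies on both circle(D, 75.57) and circle(U, 24.2); the below-DJ intersection is R = (-68.5, -31.9). A is the foot of the tangent from R: A = (-67.3, -10.6).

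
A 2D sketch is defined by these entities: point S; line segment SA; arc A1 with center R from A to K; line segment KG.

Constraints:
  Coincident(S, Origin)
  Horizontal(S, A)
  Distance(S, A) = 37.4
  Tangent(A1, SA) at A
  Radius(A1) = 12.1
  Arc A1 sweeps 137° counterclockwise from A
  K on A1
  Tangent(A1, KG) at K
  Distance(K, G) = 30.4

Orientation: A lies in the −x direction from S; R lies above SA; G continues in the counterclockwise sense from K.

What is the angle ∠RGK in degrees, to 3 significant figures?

21.7°

On A1, A sits at bearing -90° from R; a 137° counterclockwise sweep puts K at bearing 47°, so K = R + 12.1·(cos 47°, sin 47°) = (-29.1, 20.9). The tangent condition forces RK to be normal to KG, so KG runs along (−sin 47°, cos 47°); with |KG| = 30.4, G = (-51.4, 41.7). Then cos ∠RGK = GR·GK / (|GR||GK|), giving 21.7°.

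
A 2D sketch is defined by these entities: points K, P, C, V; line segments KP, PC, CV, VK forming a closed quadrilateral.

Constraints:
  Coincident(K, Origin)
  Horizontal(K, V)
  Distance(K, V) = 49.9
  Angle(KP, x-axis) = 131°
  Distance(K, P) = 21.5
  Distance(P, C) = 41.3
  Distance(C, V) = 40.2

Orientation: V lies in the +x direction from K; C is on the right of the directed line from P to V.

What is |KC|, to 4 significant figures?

19.80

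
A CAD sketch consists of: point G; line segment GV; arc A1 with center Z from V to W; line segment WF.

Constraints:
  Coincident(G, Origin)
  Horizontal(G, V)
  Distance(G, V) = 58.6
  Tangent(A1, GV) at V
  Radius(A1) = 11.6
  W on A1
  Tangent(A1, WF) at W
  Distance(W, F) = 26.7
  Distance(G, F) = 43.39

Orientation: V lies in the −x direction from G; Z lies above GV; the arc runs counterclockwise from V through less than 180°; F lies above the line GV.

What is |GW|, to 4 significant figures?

49.29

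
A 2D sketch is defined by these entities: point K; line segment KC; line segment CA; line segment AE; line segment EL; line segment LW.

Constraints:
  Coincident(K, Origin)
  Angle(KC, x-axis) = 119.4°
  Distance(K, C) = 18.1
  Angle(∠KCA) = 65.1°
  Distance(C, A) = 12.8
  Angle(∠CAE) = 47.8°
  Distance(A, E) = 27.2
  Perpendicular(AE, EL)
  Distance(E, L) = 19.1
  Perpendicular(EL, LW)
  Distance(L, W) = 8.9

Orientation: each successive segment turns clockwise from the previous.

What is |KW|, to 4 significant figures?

26.43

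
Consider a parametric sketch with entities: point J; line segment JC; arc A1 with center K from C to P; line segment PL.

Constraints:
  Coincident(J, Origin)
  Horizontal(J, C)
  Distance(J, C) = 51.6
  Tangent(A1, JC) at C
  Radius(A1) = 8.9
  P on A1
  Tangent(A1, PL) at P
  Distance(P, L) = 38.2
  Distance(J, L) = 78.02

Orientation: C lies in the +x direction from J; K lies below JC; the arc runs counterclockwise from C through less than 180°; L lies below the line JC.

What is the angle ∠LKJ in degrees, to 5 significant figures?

116.10°

Checks: |KP| = 8.900 ✓; ∠(KP, PL) = 90.00° ✓; |PL| = 38.20 ✓; |JL| = 78.02 ✓.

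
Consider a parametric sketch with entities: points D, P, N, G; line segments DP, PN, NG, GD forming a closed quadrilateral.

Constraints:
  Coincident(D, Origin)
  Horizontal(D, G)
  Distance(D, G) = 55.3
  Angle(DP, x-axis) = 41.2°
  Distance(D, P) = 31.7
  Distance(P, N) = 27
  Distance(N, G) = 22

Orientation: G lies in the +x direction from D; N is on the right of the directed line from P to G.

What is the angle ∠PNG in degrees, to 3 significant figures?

100°

Checks: |PN| = 27.00 ✓; |NG| = 22.00 ✓.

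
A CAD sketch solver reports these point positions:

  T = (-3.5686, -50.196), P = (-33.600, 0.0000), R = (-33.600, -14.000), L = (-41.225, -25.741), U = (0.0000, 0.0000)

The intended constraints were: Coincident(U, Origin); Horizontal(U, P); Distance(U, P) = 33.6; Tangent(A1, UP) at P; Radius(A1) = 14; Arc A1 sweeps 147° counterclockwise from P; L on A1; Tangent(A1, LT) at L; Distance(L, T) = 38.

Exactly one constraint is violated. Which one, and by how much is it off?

Distance(L, T) = 38 — off by 6.90.

U = (0.00, 0.00) ✓; U.y = 0.00, P.y = 0.00 ✓; |UP| = 33.60 ✓; ∠(RP, PU) = 90.00° ✓; |RP| = 14.00 ✓; bearing(R→L) − bearing(R→P) = 147.0° ✓; |RL| = 14.00 ✓; ∠(RL, LT) = 90.00° ✓; |LT| = 44.90 ✗.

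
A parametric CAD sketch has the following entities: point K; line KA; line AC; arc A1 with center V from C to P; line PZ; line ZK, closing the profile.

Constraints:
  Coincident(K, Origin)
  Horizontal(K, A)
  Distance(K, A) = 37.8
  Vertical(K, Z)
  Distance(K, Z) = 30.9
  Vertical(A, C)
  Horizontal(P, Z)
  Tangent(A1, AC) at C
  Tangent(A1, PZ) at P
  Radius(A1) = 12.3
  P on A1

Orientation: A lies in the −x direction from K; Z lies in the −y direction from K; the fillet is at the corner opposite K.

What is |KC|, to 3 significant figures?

42.1

K is at the origin; KA is horizontal with |KA| = 37.8 and A on the −x side, so A = (-37.8, 0.00). K and Z share the same x with |KZ| = 30.9 and Z on the −y side, so Z = (0.00, -30.9). The virtual corner opposite K is at (-37.8, -30.9). Tangency of A1 to AC means the radius VC is perpendicular to AC and A1 meets PZ tangentially, so VP is at right angles to PZ, with radius 12.3, so the center V sits 12.3 in from both sides at V = (-25.5, -18.6). That places the tangent points at C = (-37.8, -18.6) on AC and P = (-25.5, -30.9) on PZ. Then |KC| = |C − K| = 42.1.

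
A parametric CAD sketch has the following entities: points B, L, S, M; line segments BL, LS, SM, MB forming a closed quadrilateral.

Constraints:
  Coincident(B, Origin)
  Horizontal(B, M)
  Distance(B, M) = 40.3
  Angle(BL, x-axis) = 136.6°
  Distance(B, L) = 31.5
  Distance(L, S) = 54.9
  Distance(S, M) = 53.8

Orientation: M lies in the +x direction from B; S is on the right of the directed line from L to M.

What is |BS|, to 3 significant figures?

30.3

B is at the origin; B and M share the same y with |BM| = 40.3 and M in +x, so M = (40.3, 0). BL runs at 136.6° with |BL| = 31.5, so L = (-22.9, 21.6). S is determined by |LS| = 54.9 and |SM| = 53.8 together: it lies at the intersection of circle(L, 54.9) and circle(M, 53.8). With |LM| = 66.8, the foot of the radical line on LM is 34.3 from L and the perpendicular offset is √(54.9² − 34.3²) = 42.9. Taking the right-of-LM solution: S = (-4.34, -30.0).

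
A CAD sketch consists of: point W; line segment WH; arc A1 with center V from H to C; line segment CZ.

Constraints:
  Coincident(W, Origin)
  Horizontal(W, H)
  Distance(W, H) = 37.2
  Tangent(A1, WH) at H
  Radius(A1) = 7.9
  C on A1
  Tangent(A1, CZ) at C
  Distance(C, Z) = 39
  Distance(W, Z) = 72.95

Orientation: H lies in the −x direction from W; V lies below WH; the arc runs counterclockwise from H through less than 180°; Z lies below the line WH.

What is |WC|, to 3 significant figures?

44.5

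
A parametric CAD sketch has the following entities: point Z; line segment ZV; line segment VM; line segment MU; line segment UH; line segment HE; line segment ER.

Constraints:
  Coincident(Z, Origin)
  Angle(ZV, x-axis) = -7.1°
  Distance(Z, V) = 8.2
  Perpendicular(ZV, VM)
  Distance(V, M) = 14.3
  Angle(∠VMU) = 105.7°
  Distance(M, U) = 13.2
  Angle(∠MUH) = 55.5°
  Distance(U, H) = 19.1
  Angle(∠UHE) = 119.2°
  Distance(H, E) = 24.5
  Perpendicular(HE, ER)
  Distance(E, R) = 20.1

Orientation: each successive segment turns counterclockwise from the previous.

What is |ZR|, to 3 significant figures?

33.0

∠UHE = 119.2° gives HE at -17.5° from the x-axis; with |HE| = 24.5, E = (25.0, -7.78). The perpendicularity gives ER at right angles to HE, so ER runs at 72.5°; with |ER| = 20.1, R = (31.0, 11.4). Then |ZR| = |R − Z| = 33.0.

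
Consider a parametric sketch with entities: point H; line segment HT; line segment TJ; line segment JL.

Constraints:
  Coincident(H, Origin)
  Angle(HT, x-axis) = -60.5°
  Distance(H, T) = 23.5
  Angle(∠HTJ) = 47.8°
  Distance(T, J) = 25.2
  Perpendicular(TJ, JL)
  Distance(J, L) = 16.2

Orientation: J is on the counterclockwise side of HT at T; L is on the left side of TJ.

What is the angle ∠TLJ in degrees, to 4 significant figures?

57.26°

H is at the origin; HT runs at -60.5° with length 23.5, so T = 23.5·(cos -60.5°, sin -60.5°) = (11.57, -20.45). ∠HTJ = 47.8°, so TJ runs at -60.5° + (180° − 47.8°) = 71.70° from the x-axis; with |TJ| = 25.2, J = T + 25.2·(cos 71.70°, sin 71.70°) = (19.48, 3.472). TJ is perpendicular to JL; with |JL| = 16.2 on the left of TJ, L = J + 16.2·(-0.9494, 0.3140) = (4.104, 8.559). Then cos ∠TLJ = LT·LJ / (|LT||LJ|), giving 57.26°.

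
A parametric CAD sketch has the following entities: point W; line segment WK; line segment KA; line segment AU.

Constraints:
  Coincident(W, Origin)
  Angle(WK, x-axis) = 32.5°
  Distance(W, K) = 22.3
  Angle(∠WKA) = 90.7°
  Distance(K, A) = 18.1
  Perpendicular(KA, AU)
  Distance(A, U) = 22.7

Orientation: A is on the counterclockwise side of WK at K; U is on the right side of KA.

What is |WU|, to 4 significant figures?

48.60

W is at the origin; WK runs at 32.5° with length 22.3, so K = 22.3·(cos 32.5°, sin 32.5°) = (18.81, 11.98). ∠WKA = 90.7°, so KA runs at 32.5° + (180° − 90.7°) = 121.8° from the x-axis; with |KA| = 18.1, A = K + 18.1·(cos 121.8°, sin 121.8°) = (9.270, 27.36). KA ⟂ AU; with |AU| = 22.7 on the right of KA, U = A + 22.7·(0.8499, 0.5270) = (28.56, 39.33). Then |WU| = |U − W| = 48.60.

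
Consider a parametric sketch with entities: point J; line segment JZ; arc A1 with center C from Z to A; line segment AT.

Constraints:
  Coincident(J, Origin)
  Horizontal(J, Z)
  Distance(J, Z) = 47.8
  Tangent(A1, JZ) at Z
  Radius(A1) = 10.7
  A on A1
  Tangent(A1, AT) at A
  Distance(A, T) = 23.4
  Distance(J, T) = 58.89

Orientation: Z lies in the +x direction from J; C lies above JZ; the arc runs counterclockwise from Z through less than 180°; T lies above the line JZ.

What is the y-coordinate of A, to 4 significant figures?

15.71

J is at the origin; J and Z share the same y with |JZ| = 47.8 and Z on the +x side, so Z = (47.80, 0.000). Tangency of A1 to JZ means the radius CZ is perpendicular to JZ, so C = Z + (0, 10.7) = (47.80, 10.70). Since CA ⟂ AT (tangency), |CT| = √(10.7² + 23.4²) = 25.73 regardless of where A sits on A1. So T lies on both circle(J, 58.89) and circle(C, 25.73); the above-JZ intersection is T = (46.30, 36.39). A is the foot of the tangent from T: A = (57.26, 15.71).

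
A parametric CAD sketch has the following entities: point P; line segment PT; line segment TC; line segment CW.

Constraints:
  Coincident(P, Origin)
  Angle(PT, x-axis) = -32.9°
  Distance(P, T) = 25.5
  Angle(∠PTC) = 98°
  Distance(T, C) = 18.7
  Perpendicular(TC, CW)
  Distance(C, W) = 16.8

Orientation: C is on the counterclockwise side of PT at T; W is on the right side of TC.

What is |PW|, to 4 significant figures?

47.57

∠PTC = 98.0°, so TC runs at -32.9° + (180° − 98.0°) = 49.10° from the x-axis; with |TC| = 18.7, C = T + 18.7·(cos 49.10°, sin 49.10°) = (33.65, 0.2835). TC ⟂ CW; with |CW| = 16.8 on the right of TC, W = C + 16.8·(0.7559, -0.6547) = (46.35, -10.72). Then |PW| = |W − P| = 47.57.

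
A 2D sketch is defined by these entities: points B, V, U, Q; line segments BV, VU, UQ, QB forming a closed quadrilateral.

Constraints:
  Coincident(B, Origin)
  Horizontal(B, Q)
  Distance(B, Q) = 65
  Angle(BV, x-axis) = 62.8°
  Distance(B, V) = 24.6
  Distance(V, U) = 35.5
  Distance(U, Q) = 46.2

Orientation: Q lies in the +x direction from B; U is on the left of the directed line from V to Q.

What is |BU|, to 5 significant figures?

57.822

B is at the origin; BQ is horizontal with |BQ| = 65.0 and Q in +x, so Q = (65.0, 0). BV runs at 62.8° with |BV| = 24.6, so V = (11.245, 21.880). U is determined by |VU| = 35.5 and |UQ| = 46.2 together: it lies at the intersection of circle(V, 35.5) and circle(Q, 46.2). With |VQ| = 58.038, the foot of the radical line on VQ is 21.488 from V and the perpendicular offset is √(35.5² − 21.488²) = 28.258. Taking the left-of-VQ solution: U = (41.800, 39.952).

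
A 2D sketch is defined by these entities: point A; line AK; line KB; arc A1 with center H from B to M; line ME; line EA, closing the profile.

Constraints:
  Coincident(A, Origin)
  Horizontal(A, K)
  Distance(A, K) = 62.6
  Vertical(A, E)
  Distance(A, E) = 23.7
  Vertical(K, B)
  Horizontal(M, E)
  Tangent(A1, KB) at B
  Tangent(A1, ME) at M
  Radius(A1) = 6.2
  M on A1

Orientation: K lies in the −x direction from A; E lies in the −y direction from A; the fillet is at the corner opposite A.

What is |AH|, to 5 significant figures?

59.053

A is at the origin; AK is horizontal with |AK| = 62.6 and K on the −x side, so K = (-62.600, 0.0000). A and E share the same x with |AE| = 23.7 and E on the −y side, so E = (0.0000, -23.700). The virtual corner opposite A is at (-62.600, -23.700). Since A1 is tangent to KB there, HB ⟂ KB and since A1 is tangent to ME there, HM ⟂ ME, with radius 6.2, so the center H sits 6.2 in from both sides at H = (-56.400, -17.500). Then |AH| = |H − A| = 59.053.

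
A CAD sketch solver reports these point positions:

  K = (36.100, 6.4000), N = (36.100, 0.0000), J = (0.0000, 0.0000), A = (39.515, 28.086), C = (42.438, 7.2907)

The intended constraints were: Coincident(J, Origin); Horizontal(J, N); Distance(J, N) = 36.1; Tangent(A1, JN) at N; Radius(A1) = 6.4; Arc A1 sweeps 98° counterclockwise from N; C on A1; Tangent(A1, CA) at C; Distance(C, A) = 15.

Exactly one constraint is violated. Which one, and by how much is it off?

Distance(C, A) = 15 — off by 6.00.

J = (0.00, 0.00) ✓; J.y = 0.00, N.y = 0.00 ✓; |JN| = 36.10 ✓; ∠(KN, NJ) = 90.00° ✓; |KN| = 6.400 ✓; bearing(K→C) − bearing(K→N) = 98.00° ✓; |KC| = 6.400 ✓; ∠(KC, CA) = 90.00° ✓; |CA| = 21.00 ✗.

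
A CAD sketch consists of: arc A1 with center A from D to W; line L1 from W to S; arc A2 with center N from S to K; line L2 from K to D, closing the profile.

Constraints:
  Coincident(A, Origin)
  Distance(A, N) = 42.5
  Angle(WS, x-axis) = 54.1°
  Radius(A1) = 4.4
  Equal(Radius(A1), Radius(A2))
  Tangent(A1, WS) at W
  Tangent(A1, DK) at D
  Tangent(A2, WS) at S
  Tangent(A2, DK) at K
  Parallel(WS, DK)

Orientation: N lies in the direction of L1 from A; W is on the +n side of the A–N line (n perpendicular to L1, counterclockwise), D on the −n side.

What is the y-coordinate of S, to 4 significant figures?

37.01

The slot axis is L1's direction at 54.1°, so u = (cos 54.1°, sin 54.1°) = (0.5864, 0.8100) and n = (−sin 54.1°, cos 54.1°) = (-0.8100, 0.5864). A is at the origin and N lies 42.5 along u from A, so N = 42.5·u = (24.92, 34.43). Tangency of A1 to both parallel lines with radius 4.4 puts W and D at A ± 4.4·n: W = (-3.564, 2.580), D = (3.564, -2.580). Equal radii place S and K the same way about N: S = N + 4.4·n = (21.36, 37.01), K = N − 4.4·n = (28.49, 31.85). So S.y = 37.01.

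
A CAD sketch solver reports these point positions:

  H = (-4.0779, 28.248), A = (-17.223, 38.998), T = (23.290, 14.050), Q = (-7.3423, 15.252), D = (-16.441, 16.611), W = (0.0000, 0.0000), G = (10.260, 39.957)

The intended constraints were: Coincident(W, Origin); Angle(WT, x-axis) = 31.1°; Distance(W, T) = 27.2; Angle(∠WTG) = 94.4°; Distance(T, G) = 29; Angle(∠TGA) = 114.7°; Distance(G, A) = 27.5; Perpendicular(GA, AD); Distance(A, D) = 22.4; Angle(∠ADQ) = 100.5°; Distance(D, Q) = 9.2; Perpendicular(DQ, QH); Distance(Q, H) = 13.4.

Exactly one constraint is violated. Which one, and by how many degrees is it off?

Perpendicular(DQ, QH) — off by 5.61°.

W = (0.00, 0.00) ✓; WT at 31.10° ✓; |WT| = 27.20 ✓; ∠WTG = 94.40° ✓; |TG| = 29.00 ✓; ∠TGA = 114.7° ✓; |GA| = 27.50 ✓; ∠(GA, AD) = 90.00° ✓; |AD| = 22.40 ✓; ∠ADQ = 100.5° ✓; |DQ| = 9.200 ✓; ∠(DQ, QH) = 84.39° ✗; |QH| = 13.40 ✓.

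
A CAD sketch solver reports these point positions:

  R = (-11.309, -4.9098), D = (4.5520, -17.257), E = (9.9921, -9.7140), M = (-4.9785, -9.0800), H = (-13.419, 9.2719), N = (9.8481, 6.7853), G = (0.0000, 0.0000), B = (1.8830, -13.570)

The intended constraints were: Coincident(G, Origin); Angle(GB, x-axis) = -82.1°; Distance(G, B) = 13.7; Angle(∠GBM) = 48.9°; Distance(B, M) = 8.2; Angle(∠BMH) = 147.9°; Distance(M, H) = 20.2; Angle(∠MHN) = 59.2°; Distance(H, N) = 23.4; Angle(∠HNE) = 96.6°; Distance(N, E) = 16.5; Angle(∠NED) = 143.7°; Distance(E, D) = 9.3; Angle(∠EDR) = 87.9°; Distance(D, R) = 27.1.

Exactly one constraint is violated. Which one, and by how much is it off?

Distance(D, R) = 27.1 — off by 7.00.

G = (0.00, 0.00) ✓; GB at -82.10° ✓; |GB| = 13.70 ✓; ∠GBM = 48.90° ✓; |BM| = 8.200 ✓; ∠BMH = 147.9° ✓; |MH| = 20.20 ✓; ∠MHN = 59.20° ✓; |HN| = 23.40 ✓; ∠HNE = 96.60° ✓; |NE| = 16.50 ✓; ∠NED = 143.7° ✓; |ED| = 9.300 ✓; ∠EDR = 87.90° ✓; |DR| = 20.10 ✗.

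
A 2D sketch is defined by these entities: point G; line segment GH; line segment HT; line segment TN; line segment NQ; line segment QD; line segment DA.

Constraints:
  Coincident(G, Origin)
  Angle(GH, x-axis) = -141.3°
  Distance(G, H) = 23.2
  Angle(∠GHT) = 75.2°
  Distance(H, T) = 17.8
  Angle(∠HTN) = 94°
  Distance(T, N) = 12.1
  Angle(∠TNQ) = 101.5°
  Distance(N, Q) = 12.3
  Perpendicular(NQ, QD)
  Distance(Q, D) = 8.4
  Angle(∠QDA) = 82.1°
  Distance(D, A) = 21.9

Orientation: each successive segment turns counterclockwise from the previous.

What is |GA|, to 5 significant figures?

27.194

G is at the origin; GH runs at -141.3° with length 23.2, so H = (-18.106, -14.506). ∠GHT = 75.2° gives HT at -36.500° from the x-axis; with |HT| = 17.8, T = (-3.7973, -25.093). ∠HTN = 94.0° gives TN at 49.500° from the x-axis; with |TN| = 12.1, N = (4.0610, -15.893). ∠TNQ = 101.5° gives NQ at 128.00° from the x-axis; with |NQ| = 12.3, Q = (-3.5116, -6.2000). NQ ⟂ QD, so QD runs at -142.00°; with |QD| = 8.4, D = (-10.131, -11.372). ∠QDA = 82.1° gives DA at -44.100° from the x-axis; with |DA| = 21.9, A = (5.5960, -26.612). Then |GA| = |A − G| = 27.194.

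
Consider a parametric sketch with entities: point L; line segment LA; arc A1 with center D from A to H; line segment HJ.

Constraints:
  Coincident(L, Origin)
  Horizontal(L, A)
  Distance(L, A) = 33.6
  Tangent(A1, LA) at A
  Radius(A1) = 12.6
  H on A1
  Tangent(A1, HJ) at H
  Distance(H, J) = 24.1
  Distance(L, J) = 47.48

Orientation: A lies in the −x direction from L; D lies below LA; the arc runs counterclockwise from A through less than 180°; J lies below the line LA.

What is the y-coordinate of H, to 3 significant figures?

-20.9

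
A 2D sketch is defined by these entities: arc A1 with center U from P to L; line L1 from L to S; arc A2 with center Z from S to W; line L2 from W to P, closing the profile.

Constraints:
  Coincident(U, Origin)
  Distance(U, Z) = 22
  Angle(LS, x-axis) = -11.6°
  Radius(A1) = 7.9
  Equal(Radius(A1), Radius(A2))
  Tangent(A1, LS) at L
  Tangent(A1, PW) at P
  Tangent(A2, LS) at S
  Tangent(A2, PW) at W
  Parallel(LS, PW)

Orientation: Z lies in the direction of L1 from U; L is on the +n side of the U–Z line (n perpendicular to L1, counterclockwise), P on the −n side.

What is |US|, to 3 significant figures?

23.4

The slot axis is L1's direction at -11.6°, so u = (cos -11.6°, sin -11.6°) = (0.980, -0.201) and n = (−sin -11.6°, cos -11.6°) = (0.201, 0.980). U is at the origin and Z lies 22.0 along u from U, so Z = 22.0·u = (21.6, -4.42). Tangency of A1 to both parallel lines with radius 7.9 puts L and P at U ± 7.9·n: L = (1.59, 7.74), P = (-1.59, -7.74). Equal radii place S and W the same way about Z: S = Z + 7.9·n = (23.1, 3.31), W = Z − 7.9·n = (20.0, -12.2). Then |US| = |S − U| = 23.4.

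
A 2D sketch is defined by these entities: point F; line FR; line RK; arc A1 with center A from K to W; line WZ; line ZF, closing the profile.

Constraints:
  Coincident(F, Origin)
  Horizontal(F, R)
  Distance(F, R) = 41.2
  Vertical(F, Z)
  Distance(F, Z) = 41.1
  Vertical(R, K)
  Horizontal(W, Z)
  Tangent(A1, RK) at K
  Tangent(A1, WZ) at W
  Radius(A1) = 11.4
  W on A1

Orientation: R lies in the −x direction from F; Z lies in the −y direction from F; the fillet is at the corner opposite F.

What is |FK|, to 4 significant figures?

50.79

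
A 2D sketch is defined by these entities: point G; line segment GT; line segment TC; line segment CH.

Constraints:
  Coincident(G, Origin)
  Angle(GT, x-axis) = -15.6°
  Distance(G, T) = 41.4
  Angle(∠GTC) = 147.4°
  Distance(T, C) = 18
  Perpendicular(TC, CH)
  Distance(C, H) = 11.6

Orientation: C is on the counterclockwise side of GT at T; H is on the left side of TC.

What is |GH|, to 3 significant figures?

54.0

G is at the origin; GT runs at -15.6° with length 41.4, so T = 41.4·(cos -15.6°, sin -15.6°) = (39.9, -11.1). ∠GTC = 147.4°, so TC runs at -15.6° + (180° − 147.4°) = 17.0° from the x-axis; with |TC| = 18.0, C = T + 18.0·(cos 17.0°, sin 17.0°) = (57.1, -5.87). TC ⟂ CH; with |CH| = 11.6 on the left of TC, H = C + 11.6·(-0.292, 0.956) = (53.7, 5.22). Then |GH| = |H − G| = 54.0.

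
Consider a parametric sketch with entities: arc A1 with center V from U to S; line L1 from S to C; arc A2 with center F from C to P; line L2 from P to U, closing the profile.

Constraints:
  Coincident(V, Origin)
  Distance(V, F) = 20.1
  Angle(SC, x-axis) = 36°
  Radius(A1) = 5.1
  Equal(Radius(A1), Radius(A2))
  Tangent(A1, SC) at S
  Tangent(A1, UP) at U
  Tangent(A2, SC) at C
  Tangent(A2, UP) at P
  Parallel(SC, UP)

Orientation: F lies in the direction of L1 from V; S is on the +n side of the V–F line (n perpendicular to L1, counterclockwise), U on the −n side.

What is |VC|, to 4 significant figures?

20.74

The slot axis is L1's direction at 36.0°, so u = (cos 36.0°, sin 36.0°) = (0.8090, 0.5878) and n = (−sin 36.0°, cos 36.0°) = (-0.5878, 0.8090). V is at the origin and F lies 20.1 along u from V, so F = 20.1·u = (16.26, 11.81). Tangency of A1 to both parallel lines with radius 5.1 puts S and U at V ± 5.1·n: S = (-2.998, 4.126), U = (2.998, -4.126). Equal radii place C and P the same way about F: C = F + 5.1·n = (13.26, 15.94), P = F − 5.1·n = (19.26, 7.688). Then |VC| = |C − V| = 20.74.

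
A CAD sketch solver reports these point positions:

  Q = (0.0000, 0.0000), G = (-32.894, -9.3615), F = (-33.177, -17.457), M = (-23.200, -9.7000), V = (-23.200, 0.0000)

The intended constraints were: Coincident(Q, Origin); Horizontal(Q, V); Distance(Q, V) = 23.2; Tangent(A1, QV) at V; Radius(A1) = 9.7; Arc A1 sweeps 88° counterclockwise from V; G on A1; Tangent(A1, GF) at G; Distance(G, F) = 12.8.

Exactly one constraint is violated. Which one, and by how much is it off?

Distance(G, F) = 12.8 — off by 4.70.

Q = (0.00, 0.00) ✓; Q.y = 0.00, V.y = 0.00 ✓; |QV| = 23.20 ✓; ∠(MV, VQ) = 90.00° ✓; |MV| = 9.700 ✓; bearing(M→G) − bearing(M→V) = 88.00° ✓; |MG| = 9.700 ✓; ∠(MG, GF) = 90.00° ✓; |GF| = 8.100 ✗.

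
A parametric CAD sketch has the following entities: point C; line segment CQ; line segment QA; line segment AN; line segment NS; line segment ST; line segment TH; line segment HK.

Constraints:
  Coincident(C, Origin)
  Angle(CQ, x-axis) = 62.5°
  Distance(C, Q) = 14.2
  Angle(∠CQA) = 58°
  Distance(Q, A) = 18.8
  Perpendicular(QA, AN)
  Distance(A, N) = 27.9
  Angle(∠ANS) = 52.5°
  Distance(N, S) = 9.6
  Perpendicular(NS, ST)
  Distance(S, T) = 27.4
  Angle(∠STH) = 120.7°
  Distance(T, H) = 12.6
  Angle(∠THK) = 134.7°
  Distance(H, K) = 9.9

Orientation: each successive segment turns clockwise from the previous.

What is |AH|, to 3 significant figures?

21.7

C is at the origin; CQ runs at 62.5° with length 14.2, so Q = (6.56, 12.6). ∠CQA = 58.0° gives QA at -59.5° from the x-axis; with |QA| = 18.8, A = (16.1, -3.60). The perpendicularity gives AN at right angles to QA, so AN runs at -150°; with |AN| = 27.9, N = (-7.94, -17.8). ∠ANS = 52.5° gives NS at 83.0° from the x-axis; with |NS| = 9.6, S = (-6.77, -8.23). The perpendicularity gives ST at right angles to NS, so ST runs at -7.00°; with |ST| = 27.4, T = (20.4, -11.6). ∠STH = 120.7° gives TH at -66.3° from the x-axis; with |TH| = 12.6, H = (25.5, -23.1). Then |AH| = |H − A| = 21.7.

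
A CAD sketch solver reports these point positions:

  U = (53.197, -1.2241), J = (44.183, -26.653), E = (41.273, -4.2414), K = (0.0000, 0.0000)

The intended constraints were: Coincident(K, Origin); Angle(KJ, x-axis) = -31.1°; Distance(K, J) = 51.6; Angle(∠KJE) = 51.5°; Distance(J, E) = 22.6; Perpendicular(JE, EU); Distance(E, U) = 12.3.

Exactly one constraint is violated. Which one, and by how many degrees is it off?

Perpendicular(JE, EU) — off by 6.80°.

K = (0.00, 0.00) ✓; KJ at -31.10° ✓; |KJ| = 51.60 ✓; ∠KJE = 51.50° ✓; |JE| = 22.60 ✓; ∠(JE, EU) = 83.20° ✗; |EU| = 12.30 ✓.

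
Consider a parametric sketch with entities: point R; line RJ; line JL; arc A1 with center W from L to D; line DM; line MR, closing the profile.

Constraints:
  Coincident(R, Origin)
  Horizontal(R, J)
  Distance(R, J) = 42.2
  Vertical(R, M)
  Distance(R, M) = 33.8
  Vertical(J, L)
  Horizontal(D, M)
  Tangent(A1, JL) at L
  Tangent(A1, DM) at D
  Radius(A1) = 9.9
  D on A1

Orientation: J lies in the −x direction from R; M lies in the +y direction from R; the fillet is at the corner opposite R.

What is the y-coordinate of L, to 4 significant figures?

23.90

The virtual corner opposite R is at (-42.20, 33.80). Tangency of A1 to JL means the radius WL is perpendicular to JL and A1 meets DM tangentially, so WD is at right angles to DM, with radius 9.9, so the center W sits 9.9 in from both sides at W = (-32.30, 23.90). That places the tangent points at L = (-42.20, 23.90) on JL and D = (-32.30, 33.80) on DM. So L.y = 23.90.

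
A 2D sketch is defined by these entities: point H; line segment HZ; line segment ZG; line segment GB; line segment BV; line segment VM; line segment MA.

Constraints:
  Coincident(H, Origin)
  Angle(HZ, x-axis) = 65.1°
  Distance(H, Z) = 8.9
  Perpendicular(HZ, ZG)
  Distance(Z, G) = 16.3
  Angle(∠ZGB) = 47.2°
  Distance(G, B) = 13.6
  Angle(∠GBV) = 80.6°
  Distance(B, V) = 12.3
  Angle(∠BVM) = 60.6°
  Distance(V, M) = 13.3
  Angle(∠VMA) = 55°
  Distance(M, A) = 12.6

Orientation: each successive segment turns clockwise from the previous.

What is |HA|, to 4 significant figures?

7.069

H is at the origin; HZ runs at 65.1° with length 8.9, so Z = (3.747, 8.073). The perpendicularity gives ZG at right angles to HZ, so ZG runs at -24.90°; with |ZG| = 16.3, G = (18.53, 1.210). ∠ZGB = 47.2° gives GB at -157.7° from the x-axis; with |GB| = 13.6, B = (5.949, -3.951). ∠GBV = 80.6° gives BV at 102.9° from the x-axis; with |BV| = 12.3, V = (3.203, 8.039). ∠BVM = 60.6° gives VM at -16.50° from the x-axis; with |VM| = 13.3, M = (15.96, 4.261). ∠VMA = 55.0° gives MA at -141.5° from the x-axis; with |MA| = 12.6, A = (6.095, -3.582). Then |HA| = |A − H| = 7.069.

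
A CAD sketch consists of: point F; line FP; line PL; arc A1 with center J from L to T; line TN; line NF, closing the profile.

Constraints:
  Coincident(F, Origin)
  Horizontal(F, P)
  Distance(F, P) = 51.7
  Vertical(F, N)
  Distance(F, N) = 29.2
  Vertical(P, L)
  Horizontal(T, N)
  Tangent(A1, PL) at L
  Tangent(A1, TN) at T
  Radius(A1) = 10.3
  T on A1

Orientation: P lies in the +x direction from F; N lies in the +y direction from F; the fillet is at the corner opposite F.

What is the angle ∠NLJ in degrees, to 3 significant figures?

11.3°

The virtual corner opposite F is at (51.7, 29.2). Tangency of A1 to PL means the radius JL is perpendicular to PL and A1 meets TN tangentially, so JT is at right angles to TN, with radius 10.3, so the center J sits 10.3 in from both sides at J = (41.4, 18.9). That places the tangent points at L = (51.7, 18.9) on PL and T = (41.4, 29.2) on TN. Then cos ∠NLJ = LN·LJ / (|LN||LJ|), giving 11.3°.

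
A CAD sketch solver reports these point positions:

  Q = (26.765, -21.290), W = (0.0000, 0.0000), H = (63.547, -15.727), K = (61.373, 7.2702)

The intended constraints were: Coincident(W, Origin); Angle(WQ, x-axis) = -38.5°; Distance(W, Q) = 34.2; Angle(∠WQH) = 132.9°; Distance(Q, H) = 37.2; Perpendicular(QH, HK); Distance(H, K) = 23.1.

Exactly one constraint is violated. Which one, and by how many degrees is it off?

Perpendicular(QH, HK) — off by 3.20°.

W = (0.00, 0.00) ✓; WQ at -38.50° ✓; |WQ| = 34.20 ✓; ∠WQH = 132.9° ✓; |QH| = 37.20 ✓; ∠(QH, HK) = 86.80° ✗; |HK| = 23.10 ✓.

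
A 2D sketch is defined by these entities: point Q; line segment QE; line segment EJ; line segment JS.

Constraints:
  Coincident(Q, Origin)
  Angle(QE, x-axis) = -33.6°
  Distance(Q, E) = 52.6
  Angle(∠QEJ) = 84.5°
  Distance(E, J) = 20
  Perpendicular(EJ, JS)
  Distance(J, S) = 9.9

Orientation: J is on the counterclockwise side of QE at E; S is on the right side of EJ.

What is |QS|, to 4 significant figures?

64.03

∠QEJ = 84.5°, so EJ runs at -33.6° + (180° − 84.5°) = 61.90° from the x-axis; with |EJ| = 20.0, J = E + 20.0·(cos 61.90°, sin 61.90°) = (53.23, -11.47). EJ is perpendicular to JS; with |JS| = 9.9 on the right of EJ, S = J + 9.9·(0.8821, -0.4710) = (61.96, -16.13). Then |QS| = |S − Q| = 64.03.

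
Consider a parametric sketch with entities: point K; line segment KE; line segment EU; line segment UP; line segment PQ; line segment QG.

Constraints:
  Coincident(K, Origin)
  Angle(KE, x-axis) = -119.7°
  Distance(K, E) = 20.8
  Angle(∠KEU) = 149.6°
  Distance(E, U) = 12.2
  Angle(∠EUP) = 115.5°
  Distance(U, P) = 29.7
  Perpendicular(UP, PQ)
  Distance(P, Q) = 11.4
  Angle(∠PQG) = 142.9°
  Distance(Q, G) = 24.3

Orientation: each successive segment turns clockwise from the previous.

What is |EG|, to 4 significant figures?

28.33

K is at the origin; KE runs at -119.7° with length 20.8, so E = (-10.31, -18.07). ∠KEU = 149.6° gives EU at -150.1° from the x-axis; with |EU| = 12.2, U = (-20.88, -24.15). ∠EUP = 115.5° gives UP at 145.4° from the x-axis; with |UP| = 29.7, P = (-45.33, -7.284). The perpendicularity gives PQ at right angles to UP, so PQ runs at 55.40°; with |PQ| = 11.4, Q = (-38.86, 2.100). ∠PQG = 142.9° gives QG at 18.30° from the x-axis; with |QG| = 24.3, G = (-15.78, 9.730). Then |EG| = |G − E| = 28.33.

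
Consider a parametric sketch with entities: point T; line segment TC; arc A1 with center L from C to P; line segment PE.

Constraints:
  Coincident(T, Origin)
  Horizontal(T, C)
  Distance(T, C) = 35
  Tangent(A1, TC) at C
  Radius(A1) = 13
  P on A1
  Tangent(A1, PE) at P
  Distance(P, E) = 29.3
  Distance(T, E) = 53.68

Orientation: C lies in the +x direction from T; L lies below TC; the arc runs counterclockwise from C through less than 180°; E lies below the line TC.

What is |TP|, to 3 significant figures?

27.7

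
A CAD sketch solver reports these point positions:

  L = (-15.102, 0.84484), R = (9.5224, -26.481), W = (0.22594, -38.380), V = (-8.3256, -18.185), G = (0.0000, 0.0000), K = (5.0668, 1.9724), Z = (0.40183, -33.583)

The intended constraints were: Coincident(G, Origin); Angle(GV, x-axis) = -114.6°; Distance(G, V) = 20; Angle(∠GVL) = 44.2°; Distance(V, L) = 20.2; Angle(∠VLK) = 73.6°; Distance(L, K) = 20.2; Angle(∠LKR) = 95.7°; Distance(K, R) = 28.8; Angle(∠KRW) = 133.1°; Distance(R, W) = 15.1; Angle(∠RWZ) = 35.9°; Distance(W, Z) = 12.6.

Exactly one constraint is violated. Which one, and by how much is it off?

Distance(W, Z) = 12.6 — off by 7.80.

G = (0.00, 0.00) ✓; GV at -114.6° ✓; |GV| = 20.00 ✓; ∠GVL = 44.20° ✓; |VL| = 20.20 ✓; ∠VLK = 73.60° ✓; |LK| = 20.20 ✓; ∠LKR = 95.70° ✓; |KR| = 28.80 ✓; ∠KRW = 133.1° ✓; |RW| = 15.10 ✓; ∠RWZ = 35.90° ✓; |WZ| = 4.800 ✗.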